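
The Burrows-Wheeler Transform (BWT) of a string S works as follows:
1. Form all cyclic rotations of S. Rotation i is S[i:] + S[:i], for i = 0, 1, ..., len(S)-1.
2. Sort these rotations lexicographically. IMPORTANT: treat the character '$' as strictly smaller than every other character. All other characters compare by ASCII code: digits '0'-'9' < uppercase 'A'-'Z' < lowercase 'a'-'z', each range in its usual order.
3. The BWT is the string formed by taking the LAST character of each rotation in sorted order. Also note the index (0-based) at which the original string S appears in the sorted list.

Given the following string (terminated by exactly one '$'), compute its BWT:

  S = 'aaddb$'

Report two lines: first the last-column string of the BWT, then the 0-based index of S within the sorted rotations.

Answer: b$adda
1

Derivation:
All 6 rotations (rotation i = S[i:]+S[:i]):
  rot[0] = aaddb$
  rot[1] = addb$a
  rot[2] = ddb$aa
  rot[3] = db$aad
  rot[4] = b$aadd
  rot[5] = $aaddb
Sorted (with $ < everything):
  sorted[0] = $aaddb  (last char: 'b')
  sorted[1] = aaddb$  (last char: '$')
  sorted[2] = addb$a  (last char: 'a')
  sorted[3] = b$aadd  (last char: 'd')
  sorted[4] = db$aad  (last char: 'd')
  sorted[5] = ddb$aa  (last char: 'a')
Last column: b$adda
Original string S is at sorted index 1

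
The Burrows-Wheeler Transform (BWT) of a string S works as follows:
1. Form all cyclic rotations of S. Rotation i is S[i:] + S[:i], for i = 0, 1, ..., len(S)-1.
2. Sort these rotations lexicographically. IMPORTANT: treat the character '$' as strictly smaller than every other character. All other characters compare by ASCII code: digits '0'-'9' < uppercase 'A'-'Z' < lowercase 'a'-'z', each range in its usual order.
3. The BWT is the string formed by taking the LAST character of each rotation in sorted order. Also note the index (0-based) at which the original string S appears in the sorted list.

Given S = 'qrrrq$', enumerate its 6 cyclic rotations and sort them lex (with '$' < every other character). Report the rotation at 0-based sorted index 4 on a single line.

Answer: rrq$qr

Derivation:
All 6 rotations (rotation i = S[i:]+S[:i]):
  rot[0] = qrrrq$
  rot[1] = rrrq$q
  rot[2] = rrq$qr
  rot[3] = rq$qrr
  rot[4] = q$qrrr
  rot[5] = $qrrrq
Sorted (with $ < everything):
  sorted[0] = $qrrrq
  sorted[1] = q$qrrr
  sorted[2] = qrrrq$
  sorted[3] = rq$qrr
  sorted[4] = rrq$qr
  sorted[5] = rrrq$q
sorted[4] = rrq$qr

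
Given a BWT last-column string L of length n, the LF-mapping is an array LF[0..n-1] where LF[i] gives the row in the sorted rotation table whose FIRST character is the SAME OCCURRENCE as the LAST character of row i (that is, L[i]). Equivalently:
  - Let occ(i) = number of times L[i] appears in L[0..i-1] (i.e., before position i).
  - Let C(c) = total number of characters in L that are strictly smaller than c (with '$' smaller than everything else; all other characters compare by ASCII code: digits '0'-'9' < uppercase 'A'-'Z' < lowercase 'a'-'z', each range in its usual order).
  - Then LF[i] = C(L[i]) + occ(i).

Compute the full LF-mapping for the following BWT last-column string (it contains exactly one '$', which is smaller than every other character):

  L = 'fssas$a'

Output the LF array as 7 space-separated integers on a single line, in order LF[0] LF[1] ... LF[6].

Char counts: '$':1, 'a':2, 'f':1, 's':3
C (first-col start): C('$')=0, C('a')=1, C('f')=3, C('s')=4
L[0]='f': occ=0, LF[0]=C('f')+0=3+0=3
L[1]='s': occ=0, LF[1]=C('s')+0=4+0=4
L[2]='s': occ=1, LF[2]=C('s')+1=4+1=5
L[3]='a': occ=0, LF[3]=C('a')+0=1+0=1
L[4]='s': occ=2, LF[4]=C('s')+2=4+2=6
L[5]='$': occ=0, LF[5]=C('$')+0=0+0=0
L[6]='a': occ=1, LF[6]=C('a')+1=1+1=2

Answer: 3 4 5 1 6 0 2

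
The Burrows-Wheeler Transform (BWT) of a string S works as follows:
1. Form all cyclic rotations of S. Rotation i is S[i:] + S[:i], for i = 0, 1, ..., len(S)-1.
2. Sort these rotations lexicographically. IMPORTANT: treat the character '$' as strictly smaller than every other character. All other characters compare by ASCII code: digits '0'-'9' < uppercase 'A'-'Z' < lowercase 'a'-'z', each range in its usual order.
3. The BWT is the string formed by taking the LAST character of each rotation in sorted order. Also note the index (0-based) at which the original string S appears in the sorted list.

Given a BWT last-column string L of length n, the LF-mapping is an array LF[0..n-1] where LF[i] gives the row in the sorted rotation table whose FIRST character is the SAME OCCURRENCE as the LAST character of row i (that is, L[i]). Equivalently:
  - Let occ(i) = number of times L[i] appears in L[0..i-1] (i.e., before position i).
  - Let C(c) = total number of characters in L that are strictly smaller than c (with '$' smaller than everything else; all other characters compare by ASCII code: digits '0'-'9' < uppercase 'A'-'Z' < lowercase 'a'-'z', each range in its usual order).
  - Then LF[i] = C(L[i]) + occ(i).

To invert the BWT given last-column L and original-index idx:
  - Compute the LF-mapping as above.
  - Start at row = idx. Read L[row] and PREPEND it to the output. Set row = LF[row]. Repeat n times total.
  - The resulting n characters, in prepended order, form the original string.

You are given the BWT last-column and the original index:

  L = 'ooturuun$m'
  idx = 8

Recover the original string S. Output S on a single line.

Answer: uromutnuo$

Derivation:
LF mapping: 3 4 6 7 5 8 9 2 0 1
Walk LF starting at row 8, prepending L[row]:
  step 1: row=8, L[8]='$', prepend. Next row=LF[8]=0
  step 2: row=0, L[0]='o', prepend. Next row=LF[0]=3
  step 3: row=3, L[3]='u', prepend. Next row=LF[3]=7
  step 4: row=7, L[7]='n', prepend. Next row=LF[7]=2
  step 5: row=2, L[2]='t', prepend. Next row=LF[2]=6
  step 6: row=6, L[6]='u', prepend. Next row=LF[6]=9
  step 7: row=9, L[9]='m', prepend. Next row=LF[9]=1
  step 8: row=1, L[1]='o', prepend. Next row=LF[1]=4
  step 9: row=4, L[4]='r', prepend. Next row=LF[4]=5
  step 10: row=5, L[5]='u', prepend. Next row=LF[5]=8
Reversed output: uromutnuo$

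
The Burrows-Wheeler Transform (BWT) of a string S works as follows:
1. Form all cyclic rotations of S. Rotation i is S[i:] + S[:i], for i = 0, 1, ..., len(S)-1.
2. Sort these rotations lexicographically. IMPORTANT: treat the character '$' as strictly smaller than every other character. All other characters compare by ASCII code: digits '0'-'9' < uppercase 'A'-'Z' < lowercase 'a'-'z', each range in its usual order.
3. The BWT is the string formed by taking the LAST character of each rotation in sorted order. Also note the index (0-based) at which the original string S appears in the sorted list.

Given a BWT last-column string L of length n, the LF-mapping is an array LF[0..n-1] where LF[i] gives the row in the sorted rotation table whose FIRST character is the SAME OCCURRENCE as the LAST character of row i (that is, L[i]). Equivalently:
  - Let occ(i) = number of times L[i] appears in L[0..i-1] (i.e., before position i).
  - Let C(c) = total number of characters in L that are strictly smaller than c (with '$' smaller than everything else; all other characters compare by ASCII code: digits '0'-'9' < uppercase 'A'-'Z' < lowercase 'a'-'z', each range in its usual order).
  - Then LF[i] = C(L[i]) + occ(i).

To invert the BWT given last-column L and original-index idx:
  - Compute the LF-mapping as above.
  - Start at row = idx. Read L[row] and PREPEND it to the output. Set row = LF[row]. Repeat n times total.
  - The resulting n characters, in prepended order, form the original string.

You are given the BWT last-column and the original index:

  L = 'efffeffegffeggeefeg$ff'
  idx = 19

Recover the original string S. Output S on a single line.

LF mapping: 1 8 9 10 2 11 12 3 18 13 14 4 19 20 5 6 15 7 21 0 16 17
Walk LF starting at row 19, prepending L[row]:
  step 1: row=19, L[19]='$', prepend. Next row=LF[19]=0
  step 2: row=0, L[0]='e', prepend. Next row=LF[0]=1
  step 3: row=1, L[1]='f', prepend. Next row=LF[1]=8
  step 4: row=8, L[8]='g', prepend. Next row=LF[8]=18
  step 5: row=18, L[18]='g', prepend. Next row=LF[18]=21
  step 6: row=21, L[21]='f', prepend. Next row=LF[21]=17
  step 7: row=17, L[17]='e', prepend. Next row=LF[17]=7
  step 8: row=7, L[7]='e', prepend. Next row=LF[7]=3
  step 9: row=3, L[3]='f', prepend. Next row=LF[3]=10
  step 10: row=10, L[10]='f', prepend. Next row=LF[10]=14
  step 11: row=14, L[14]='e', prepend. Next row=LF[14]=5
  step 12: row=5, L[5]='f', prepend. Next row=LF[5]=11
  step 13: row=11, L[11]='e', prepend. Next row=LF[11]=4
  step 14: row=4, L[4]='e', prepend. Next row=LF[4]=2
  step 15: row=2, L[2]='f', prepend. Next row=LF[2]=9
  step 16: row=9, L[9]='f', prepend. Next row=LF[9]=13
  step 17: row=13, L[13]='g', prepend. Next row=LF[13]=20
  step 18: row=20, L[20]='f', prepend. Next row=LF[20]=16
  step 19: row=16, L[16]='f', prepend. Next row=LF[16]=15
  step 20: row=15, L[15]='e', prepend. Next row=LF[15]=6
  step 21: row=6, L[6]='f', prepend. Next row=LF[6]=12
  step 22: row=12, L[12]='g', prepend. Next row=LF[12]=19
Reversed output: gfeffgffeefeffeefggfe$

Answer: gfeffgffeefeffeefggfe$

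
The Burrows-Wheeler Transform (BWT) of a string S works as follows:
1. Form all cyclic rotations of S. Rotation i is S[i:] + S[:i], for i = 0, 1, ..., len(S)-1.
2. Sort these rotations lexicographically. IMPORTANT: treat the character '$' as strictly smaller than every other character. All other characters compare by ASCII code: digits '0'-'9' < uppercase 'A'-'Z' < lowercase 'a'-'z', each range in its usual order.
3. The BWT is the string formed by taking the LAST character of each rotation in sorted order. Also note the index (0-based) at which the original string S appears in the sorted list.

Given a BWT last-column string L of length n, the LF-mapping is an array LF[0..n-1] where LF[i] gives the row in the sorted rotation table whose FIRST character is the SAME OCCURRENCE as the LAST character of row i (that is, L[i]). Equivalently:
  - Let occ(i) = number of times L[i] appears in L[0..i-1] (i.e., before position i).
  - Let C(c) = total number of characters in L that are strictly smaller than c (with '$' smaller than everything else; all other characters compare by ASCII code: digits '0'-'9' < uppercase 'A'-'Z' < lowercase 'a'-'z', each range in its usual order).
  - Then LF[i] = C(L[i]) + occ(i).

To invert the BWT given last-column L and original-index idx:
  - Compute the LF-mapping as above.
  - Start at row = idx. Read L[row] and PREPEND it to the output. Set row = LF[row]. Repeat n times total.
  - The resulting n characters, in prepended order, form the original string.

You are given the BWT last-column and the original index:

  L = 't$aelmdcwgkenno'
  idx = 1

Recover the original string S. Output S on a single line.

LF mapping: 13 0 1 4 8 9 3 2 14 6 7 5 10 11 12
Walk LF starting at row 1, prepending L[row]:
  step 1: row=1, L[1]='$', prepend. Next row=LF[1]=0
  step 2: row=0, L[0]='t', prepend. Next row=LF[0]=13
  step 3: row=13, L[13]='n', prepend. Next row=LF[13]=11
  step 4: row=11, L[11]='e', prepend. Next row=LF[11]=5
  step 5: row=5, L[5]='m', prepend. Next row=LF[5]=9
  step 6: row=9, L[9]='g', prepend. Next row=LF[9]=6
  step 7: row=6, L[6]='d', prepend. Next row=LF[6]=3
  step 8: row=3, L[3]='e', prepend. Next row=LF[3]=4
  step 9: row=4, L[4]='l', prepend. Next row=LF[4]=8
  step 10: row=8, L[8]='w', prepend. Next row=LF[8]=14
  step 11: row=14, L[14]='o', prepend. Next row=LF[14]=12
  step 12: row=12, L[12]='n', prepend. Next row=LF[12]=10
  step 13: row=10, L[10]='k', prepend. Next row=LF[10]=7
  step 14: row=7, L[7]='c', prepend. Next row=LF[7]=2
  step 15: row=2, L[2]='a', prepend. Next row=LF[2]=1
Reversed output: acknowledgment$

Answer: acknowledgment$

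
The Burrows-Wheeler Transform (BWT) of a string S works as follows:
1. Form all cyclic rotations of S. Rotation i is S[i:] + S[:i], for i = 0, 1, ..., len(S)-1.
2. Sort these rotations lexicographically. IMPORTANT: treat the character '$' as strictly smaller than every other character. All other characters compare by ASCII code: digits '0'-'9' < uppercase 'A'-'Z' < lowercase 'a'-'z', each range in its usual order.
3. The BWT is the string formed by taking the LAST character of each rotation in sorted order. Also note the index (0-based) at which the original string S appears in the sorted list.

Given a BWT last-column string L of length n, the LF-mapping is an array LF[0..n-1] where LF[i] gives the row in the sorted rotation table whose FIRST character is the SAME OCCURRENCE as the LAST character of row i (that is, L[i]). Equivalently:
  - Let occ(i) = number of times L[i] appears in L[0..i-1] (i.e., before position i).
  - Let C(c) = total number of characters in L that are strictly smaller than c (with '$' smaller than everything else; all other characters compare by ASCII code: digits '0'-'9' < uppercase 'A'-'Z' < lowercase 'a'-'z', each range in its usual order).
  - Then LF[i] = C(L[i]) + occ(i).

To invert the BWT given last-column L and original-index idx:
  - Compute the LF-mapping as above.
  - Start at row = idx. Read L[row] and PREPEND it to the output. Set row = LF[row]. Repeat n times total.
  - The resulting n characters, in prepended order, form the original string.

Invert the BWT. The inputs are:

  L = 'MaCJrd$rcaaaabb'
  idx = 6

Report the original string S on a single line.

Answer: abracadabraCJM$

Derivation:
LF mapping: 3 4 1 2 13 12 0 14 11 5 6 7 8 9 10
Walk LF starting at row 6, prepending L[row]:
  step 1: row=6, L[6]='$', prepend. Next row=LF[6]=0
  step 2: row=0, L[0]='M', prepend. Next row=LF[0]=3
  step 3: row=3, L[3]='J', prepend. Next row=LF[3]=2
  step 4: row=2, L[2]='C', prepend. Next row=LF[2]=1
  step 5: row=1, L[1]='a', prepend. Next row=LF[1]=4
  step 6: row=4, L[4]='r', prepend. Next row=LF[4]=13
  step 7: row=13, L[13]='b', prepend. Next row=LF[13]=9
  step 8: row=9, L[9]='a', prepend. Next row=LF[9]=5
  step 9: row=5, L[5]='d', prepend. Next row=LF[5]=12
  step 10: row=12, L[12]='a', prepend. Next row=LF[12]=8
  step 11: row=8, L[8]='c', prepend. Next row=LF[8]=11
  step 12: row=11, L[11]='a', prepend. Next row=LF[11]=7
  step 13: row=7, L[7]='r', prepend. Next row=LF[7]=14
  step 14: row=14, L[14]='b', prepend. Next row=LF[14]=10
  step 15: row=10, L[10]='a', prepend. Next row=LF[10]=6
Reversed output: abracadabraCJM$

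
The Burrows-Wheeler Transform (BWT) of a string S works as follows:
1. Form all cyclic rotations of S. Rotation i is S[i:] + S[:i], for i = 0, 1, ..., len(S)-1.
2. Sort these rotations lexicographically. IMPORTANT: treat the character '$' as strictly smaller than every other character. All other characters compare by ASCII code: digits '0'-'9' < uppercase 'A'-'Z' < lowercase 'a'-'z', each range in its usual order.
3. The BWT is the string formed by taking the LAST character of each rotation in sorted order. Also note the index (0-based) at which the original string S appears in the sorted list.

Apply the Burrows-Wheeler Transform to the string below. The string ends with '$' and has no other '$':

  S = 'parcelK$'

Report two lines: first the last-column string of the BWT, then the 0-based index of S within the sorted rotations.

All 8 rotations (rotation i = S[i:]+S[:i]):
  rot[0] = parcelK$
  rot[1] = arcelK$p
  rot[2] = rcelK$pa
  rot[3] = celK$par
  rot[4] = elK$parc
  rot[5] = lK$parce
  rot[6] = K$parcel
  rot[7] = $parcelK
Sorted (with $ < everything):
  sorted[0] = $parcelK  (last char: 'K')
  sorted[1] = K$parcel  (last char: 'l')
  sorted[2] = arcelK$p  (last char: 'p')
  sorted[3] = celK$par  (last char: 'r')
  sorted[4] = elK$parc  (last char: 'c')
  sorted[5] = lK$parce  (last char: 'e')
  sorted[6] = parcelK$  (last char: '$')
  sorted[7] = rcelK$pa  (last char: 'a')
Last column: Klprce$a
Original string S is at sorted index 6

Answer: Klprce$a
6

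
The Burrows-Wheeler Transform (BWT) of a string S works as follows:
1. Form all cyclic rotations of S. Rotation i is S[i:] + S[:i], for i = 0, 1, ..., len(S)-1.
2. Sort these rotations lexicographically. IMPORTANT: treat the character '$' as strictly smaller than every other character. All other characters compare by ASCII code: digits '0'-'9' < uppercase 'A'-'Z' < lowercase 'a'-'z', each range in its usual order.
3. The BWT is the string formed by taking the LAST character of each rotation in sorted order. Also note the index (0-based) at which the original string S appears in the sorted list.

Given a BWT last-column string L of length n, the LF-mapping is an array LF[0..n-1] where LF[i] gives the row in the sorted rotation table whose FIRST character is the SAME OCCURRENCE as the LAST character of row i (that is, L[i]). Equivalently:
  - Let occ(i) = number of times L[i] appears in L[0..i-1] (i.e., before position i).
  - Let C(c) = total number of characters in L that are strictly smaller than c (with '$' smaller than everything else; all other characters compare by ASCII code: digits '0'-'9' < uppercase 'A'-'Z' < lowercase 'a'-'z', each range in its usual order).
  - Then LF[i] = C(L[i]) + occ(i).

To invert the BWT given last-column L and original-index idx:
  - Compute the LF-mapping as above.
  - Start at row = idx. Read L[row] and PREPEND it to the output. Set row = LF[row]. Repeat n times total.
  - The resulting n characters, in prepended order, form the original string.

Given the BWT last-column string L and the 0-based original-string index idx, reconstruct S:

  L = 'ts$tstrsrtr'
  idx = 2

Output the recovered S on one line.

Answer: rtrttssrst$

Derivation:
LF mapping: 7 4 0 8 5 9 1 6 2 10 3
Walk LF starting at row 2, prepending L[row]:
  step 1: row=2, L[2]='$', prepend. Next row=LF[2]=0
  step 2: row=0, L[0]='t', prepend. Next row=LF[0]=7
  step 3: row=7, L[7]='s', prepend. Next row=LF[7]=6
  step 4: row=6, L[6]='r', prepend. Next row=LF[6]=1
  step 5: row=1, L[1]='s', prepend. Next row=LF[1]=4
  step 6: row=4, L[4]='s', prepend. Next row=LF[4]=5
  step 7: row=5, L[5]='t', prepend. Next row=LF[5]=9
  step 8: row=9, L[9]='t', prepend. Next row=LF[9]=10
  step 9: row=10, L[10]='r', prepend. Next row=LF[10]=3
  step 10: row=3, L[3]='t', prepend. Next row=LF[3]=8
  step 11: row=8, L[8]='r', prepend. Next row=LF[8]=2
Reversed output: rtrttssrst$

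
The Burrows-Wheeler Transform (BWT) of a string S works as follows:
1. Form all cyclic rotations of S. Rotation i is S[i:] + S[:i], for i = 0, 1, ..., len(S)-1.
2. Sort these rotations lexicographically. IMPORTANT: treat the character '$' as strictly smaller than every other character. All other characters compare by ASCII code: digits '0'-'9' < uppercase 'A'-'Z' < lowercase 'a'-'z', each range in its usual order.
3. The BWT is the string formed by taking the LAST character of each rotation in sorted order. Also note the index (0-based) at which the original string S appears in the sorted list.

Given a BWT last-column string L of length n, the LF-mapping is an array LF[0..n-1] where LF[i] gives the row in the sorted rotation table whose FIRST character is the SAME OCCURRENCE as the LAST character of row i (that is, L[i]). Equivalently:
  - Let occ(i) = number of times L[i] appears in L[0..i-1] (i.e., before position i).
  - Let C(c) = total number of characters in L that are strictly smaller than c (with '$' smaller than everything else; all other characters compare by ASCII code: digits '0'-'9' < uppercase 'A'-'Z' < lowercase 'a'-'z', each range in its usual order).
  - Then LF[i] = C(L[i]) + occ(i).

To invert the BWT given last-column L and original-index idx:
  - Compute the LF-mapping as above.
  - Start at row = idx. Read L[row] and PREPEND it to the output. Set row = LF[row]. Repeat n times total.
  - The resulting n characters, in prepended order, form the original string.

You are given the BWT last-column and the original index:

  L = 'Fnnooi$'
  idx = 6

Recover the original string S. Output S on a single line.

Answer: onionF$

Derivation:
LF mapping: 1 3 4 5 6 2 0
Walk LF starting at row 6, prepending L[row]:
  step 1: row=6, L[6]='$', prepend. Next row=LF[6]=0
  step 2: row=0, L[0]='F', prepend. Next row=LF[0]=1
  step 3: row=1, L[1]='n', prepend. Next row=LF[1]=3
  step 4: row=3, L[3]='o', prepend. Next row=LF[3]=5
  step 5: row=5, L[5]='i', prepend. Next row=LF[5]=2
  step 6: row=2, L[2]='n', prepend. Next row=LF[2]=4
  step 7: row=4, L[4]='o', prepend. Next row=LF[4]=6
Reversed output: onionF$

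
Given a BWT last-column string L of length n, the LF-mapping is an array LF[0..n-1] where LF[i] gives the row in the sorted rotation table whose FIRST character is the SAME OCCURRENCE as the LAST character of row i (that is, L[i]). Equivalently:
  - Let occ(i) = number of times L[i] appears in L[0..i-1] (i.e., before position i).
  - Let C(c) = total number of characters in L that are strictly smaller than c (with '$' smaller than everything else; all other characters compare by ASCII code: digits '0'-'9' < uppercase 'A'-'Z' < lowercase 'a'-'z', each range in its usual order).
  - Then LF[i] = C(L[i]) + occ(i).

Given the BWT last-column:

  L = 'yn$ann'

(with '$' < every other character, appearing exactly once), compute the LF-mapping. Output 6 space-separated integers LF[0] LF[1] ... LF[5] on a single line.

Char counts: '$':1, 'a':1, 'n':3, 'y':1
C (first-col start): C('$')=0, C('a')=1, C('n')=2, C('y')=5
L[0]='y': occ=0, LF[0]=C('y')+0=5+0=5
L[1]='n': occ=0, LF[1]=C('n')+0=2+0=2
L[2]='$': occ=0, LF[2]=C('$')+0=0+0=0
L[3]='a': occ=0, LF[3]=C('a')+0=1+0=1
L[4]='n': occ=1, LF[4]=C('n')+1=2+1=3
L[5]='n': occ=2, LF[5]=C('n')+2=2+2=4

Answer: 5 2 0 1 3 4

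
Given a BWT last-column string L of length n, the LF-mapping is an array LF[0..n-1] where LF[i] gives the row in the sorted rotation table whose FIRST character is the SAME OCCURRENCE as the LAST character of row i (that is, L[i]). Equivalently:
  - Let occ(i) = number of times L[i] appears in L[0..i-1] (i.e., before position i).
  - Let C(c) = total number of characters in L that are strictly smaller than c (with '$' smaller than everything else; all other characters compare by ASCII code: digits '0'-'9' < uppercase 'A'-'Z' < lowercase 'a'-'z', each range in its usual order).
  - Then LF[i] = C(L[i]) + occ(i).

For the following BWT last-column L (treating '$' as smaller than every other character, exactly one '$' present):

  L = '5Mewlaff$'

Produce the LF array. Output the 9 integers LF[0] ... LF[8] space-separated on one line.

Answer: 1 2 4 8 7 3 5 6 0

Derivation:
Char counts: '$':1, '5':1, 'M':1, 'a':1, 'e':1, 'f':2, 'l':1, 'w':1
C (first-col start): C('$')=0, C('5')=1, C('M')=2, C('a')=3, C('e')=4, C('f')=5, C('l')=7, C('w')=8
L[0]='5': occ=0, LF[0]=C('5')+0=1+0=1
L[1]='M': occ=0, LF[1]=C('M')+0=2+0=2
L[2]='e': occ=0, LF[2]=C('e')+0=4+0=4
L[3]='w': occ=0, LF[3]=C('w')+0=8+0=8
L[4]='l': occ=0, LF[4]=C('l')+0=7+0=7
L[5]='a': occ=0, LF[5]=C('a')+0=3+0=3
L[6]='f': occ=0, LF[6]=C('f')+0=5+0=5
L[7]='f': occ=1, LF[7]=C('f')+1=5+1=6
L[8]='$': occ=0, LF[8]=C('$')+0=0+0=0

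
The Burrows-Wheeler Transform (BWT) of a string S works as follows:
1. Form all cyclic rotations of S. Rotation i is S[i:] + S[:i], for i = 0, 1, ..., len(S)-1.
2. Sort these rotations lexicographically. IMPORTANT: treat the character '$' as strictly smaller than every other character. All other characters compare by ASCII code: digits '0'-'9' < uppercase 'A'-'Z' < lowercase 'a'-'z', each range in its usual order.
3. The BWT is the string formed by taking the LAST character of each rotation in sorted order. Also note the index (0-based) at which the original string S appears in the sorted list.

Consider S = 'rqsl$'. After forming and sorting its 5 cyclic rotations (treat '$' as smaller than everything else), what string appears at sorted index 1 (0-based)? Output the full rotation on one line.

All 5 rotations (rotation i = S[i:]+S[:i]):
  rot[0] = rqsl$
  rot[1] = qsl$r
  rot[2] = sl$rq
  rot[3] = l$rqs
  rot[4] = $rqsl
Sorted (with $ < everything):
  sorted[0] = $rqsl
  sorted[1] = l$rqs
  sorted[2] = qsl$r
  sorted[3] = rqsl$
  sorted[4] = sl$rq
sorted[1] = l$rqs

Answer: l$rqs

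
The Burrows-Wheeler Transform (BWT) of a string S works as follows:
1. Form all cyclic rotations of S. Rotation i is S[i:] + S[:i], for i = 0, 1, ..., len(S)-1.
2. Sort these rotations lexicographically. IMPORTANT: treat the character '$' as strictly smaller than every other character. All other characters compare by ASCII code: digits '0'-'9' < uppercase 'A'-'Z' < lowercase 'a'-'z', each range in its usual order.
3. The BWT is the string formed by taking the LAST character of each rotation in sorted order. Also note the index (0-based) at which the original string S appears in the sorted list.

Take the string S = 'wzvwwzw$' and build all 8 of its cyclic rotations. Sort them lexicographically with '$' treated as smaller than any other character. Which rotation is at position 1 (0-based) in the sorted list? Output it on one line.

All 8 rotations (rotation i = S[i:]+S[:i]):
  rot[0] = wzvwwzw$
  rot[1] = zvwwzw$w
  rot[2] = vwwzw$wz
  rot[3] = wwzw$wzv
  rot[4] = wzw$wzvw
  rot[5] = zw$wzvww
  rot[6] = w$wzvwwz
  rot[7] = $wzvwwzw
Sorted (with $ < everything):
  sorted[0] = $wzvwwzw
  sorted[1] = vwwzw$wz
  sorted[2] = w$wzvwwz
  sorted[3] = wwzw$wzv
  sorted[4] = wzvwwzw$
  sorted[5] = wzw$wzvw
  sorted[6] = zvwwzw$w
  sorted[7] = zw$wzvww
sorted[1] = vwwzw$wz

Answer: vwwzw$wz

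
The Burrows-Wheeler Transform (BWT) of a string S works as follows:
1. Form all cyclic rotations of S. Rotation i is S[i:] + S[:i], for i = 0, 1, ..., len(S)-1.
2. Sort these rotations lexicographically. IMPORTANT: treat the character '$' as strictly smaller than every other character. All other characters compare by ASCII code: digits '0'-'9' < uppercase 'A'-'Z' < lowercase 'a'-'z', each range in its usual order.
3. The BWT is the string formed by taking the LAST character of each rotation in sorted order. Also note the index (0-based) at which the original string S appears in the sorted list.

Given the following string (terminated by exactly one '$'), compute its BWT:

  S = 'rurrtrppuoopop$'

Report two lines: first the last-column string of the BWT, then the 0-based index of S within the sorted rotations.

Answer: pupooorptur$rpr
11

Derivation:
All 15 rotations (rotation i = S[i:]+S[:i]):
  rot[0] = rurrtrppuoopop$
  rot[1] = urrtrppuoopop$r
  rot[2] = rrtrppuoopop$ru
  rot[3] = rtrppuoopop$rur
  rot[4] = trppuoopop$rurr
  rot[5] = rppuoopop$rurrt
  rot[6] = ppuoopop$rurrtr
  rot[7] = puoopop$rurrtrp
  rot[8] = uoopop$rurrtrpp
  rot[9] = oopop$rurrtrppu
  rot[10] = opop$rurrtrppuo
  rot[11] = pop$rurrtrppuoo
  rot[12] = op$rurrtrppuoop
  rot[13] = p$rurrtrppuoopo
  rot[14] = $rurrtrppuoopop
Sorted (with $ < everything):
  sorted[0] = $rurrtrppuoopop  (last char: 'p')
  sorted[1] = oopop$rurrtrppu  (last char: 'u')
  sorted[2] = op$rurrtrppuoop  (last char: 'p')
  sorted[3] = opop$rurrtrppuo  (last char: 'o')
  sorted[4] = p$rurrtrppuoopo  (last char: 'o')
  sorted[5] = pop$rurrtrppuoo  (last char: 'o')
  sorted[6] = ppuoopop$rurrtr  (last char: 'r')
  sorted[7] = puoopop$rurrtrp  (last char: 'p')
  sorted[8] = rppuoopop$rurrt  (last char: 't')
  sorted[9] = rrtrppuoopop$ru  (last char: 'u')
  sorted[10] = rtrppuoopop$rur  (last char: 'r')
  sorted[11] = rurrtrppuoopop$  (last char: '$')
  sorted[12] = trppuoopop$rurr  (last char: 'r')
  sorted[13] = uoopop$rurrtrpp  (last char: 'p')
  sorted[14] = urrtrppuoopop$r  (last char: 'r')
Last column: pupooorptur$rpr
Original string S is at sorted index 11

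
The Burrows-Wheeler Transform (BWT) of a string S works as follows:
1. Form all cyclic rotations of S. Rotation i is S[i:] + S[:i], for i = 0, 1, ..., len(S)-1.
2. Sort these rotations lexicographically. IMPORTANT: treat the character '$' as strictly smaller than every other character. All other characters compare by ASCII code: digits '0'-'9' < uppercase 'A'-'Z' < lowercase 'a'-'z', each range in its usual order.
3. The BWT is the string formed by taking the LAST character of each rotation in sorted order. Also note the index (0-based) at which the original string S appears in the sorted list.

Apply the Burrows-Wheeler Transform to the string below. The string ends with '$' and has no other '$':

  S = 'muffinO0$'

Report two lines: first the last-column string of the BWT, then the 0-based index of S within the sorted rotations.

All 9 rotations (rotation i = S[i:]+S[:i]):
  rot[0] = muffinO0$
  rot[1] = uffinO0$m
  rot[2] = ffinO0$mu
  rot[3] = finO0$muf
  rot[4] = inO0$muff
  rot[5] = nO0$muffi
  rot[6] = O0$muffin
  rot[7] = 0$muffinO
  rot[8] = $muffinO0
Sorted (with $ < everything):
  sorted[0] = $muffinO0  (last char: '0')
  sorted[1] = 0$muffinO  (last char: 'O')
  sorted[2] = O0$muffin  (last char: 'n')
  sorted[3] = ffinO0$mu  (last char: 'u')
  sorted[4] = finO0$muf  (last char: 'f')
  sorted[5] = inO0$muff  (last char: 'f')
  sorted[6] = muffinO0$  (last char: '$')
  sorted[7] = nO0$muffi  (last char: 'i')
  sorted[8] = uffinO0$m  (last char: 'm')
Last column: 0Onuff$im
Original string S is at sorted index 6

Answer: 0Onuff$im
6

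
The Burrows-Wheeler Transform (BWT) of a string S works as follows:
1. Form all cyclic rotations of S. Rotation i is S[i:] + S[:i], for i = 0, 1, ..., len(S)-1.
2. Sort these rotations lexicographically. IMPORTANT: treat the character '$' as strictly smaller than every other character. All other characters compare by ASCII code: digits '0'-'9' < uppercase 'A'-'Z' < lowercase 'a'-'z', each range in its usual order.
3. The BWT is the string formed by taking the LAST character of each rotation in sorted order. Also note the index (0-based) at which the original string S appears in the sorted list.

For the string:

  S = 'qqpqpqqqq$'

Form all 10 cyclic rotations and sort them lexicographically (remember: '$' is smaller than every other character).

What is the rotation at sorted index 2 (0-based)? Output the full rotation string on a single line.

All 10 rotations (rotation i = S[i:]+S[:i]):
  rot[0] = qqpqpqqqq$
  rot[1] = qpqpqqqq$q
  rot[2] = pqpqqqq$qq
  rot[3] = qpqqqq$qqp
  rot[4] = pqqqq$qqpq
  rot[5] = qqqq$qqpqp
  rot[6] = qqq$qqpqpq
  rot[7] = qq$qqpqpqq
  rot[8] = q$qqpqpqqq
  rot[9] = $qqpqpqqqq
Sorted (with $ < everything):
  sorted[0] = $qqpqpqqqq
  sorted[1] = pqpqqqq$qq
  sorted[2] = pqqqq$qqpq
  sorted[3] = q$qqpqpqqq
  sorted[4] = qpqpqqqq$q
  sorted[5] = qpqqqq$qqp
  sorted[6] = qq$qqpqpqq
  sorted[7] = qqpqpqqqq$
  sorted[8] = qqq$qqpqpq
  sorted[9] = qqqq$qqpqp
sorted[2] = pqqqq$qqpq

Answer: pqqqq$qqpq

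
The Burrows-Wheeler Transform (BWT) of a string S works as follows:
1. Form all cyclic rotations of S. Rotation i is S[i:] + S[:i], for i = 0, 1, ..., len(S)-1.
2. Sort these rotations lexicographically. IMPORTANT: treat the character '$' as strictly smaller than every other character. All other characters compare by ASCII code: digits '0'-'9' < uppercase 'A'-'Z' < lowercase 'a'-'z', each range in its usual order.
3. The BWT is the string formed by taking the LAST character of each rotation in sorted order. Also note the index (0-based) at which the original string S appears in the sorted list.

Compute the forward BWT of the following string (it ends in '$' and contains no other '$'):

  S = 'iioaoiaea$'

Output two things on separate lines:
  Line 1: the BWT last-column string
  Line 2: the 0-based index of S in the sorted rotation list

Answer: aeioao$iia
6

Derivation:
All 10 rotations (rotation i = S[i:]+S[:i]):
  rot[0] = iioaoiaea$
  rot[1] = ioaoiaea$i
  rot[2] = oaoiaea$ii
  rot[3] = aoiaea$iio
  rot[4] = oiaea$iioa
  rot[5] = iaea$iioao
  rot[6] = aea$iioaoi
  rot[7] = ea$iioaoia
  rot[8] = a$iioaoiae
  rot[9] = $iioaoiaea
Sorted (with $ < everything):
  sorted[0] = $iioaoiaea  (last char: 'a')
  sorted[1] = a$iioaoiae  (last char: 'e')
  sorted[2] = aea$iioaoi  (last char: 'i')
  sorted[3] = aoiaea$iio  (last char: 'o')
  sorted[4] = ea$iioaoia  (last char: 'a')
  sorted[5] = iaea$iioao  (last char: 'o')
  sorted[6] = iioaoiaea$  (last char: '$')
  sorted[7] = ioaoiaea$i  (last char: 'i')
  sorted[8] = oaoiaea$ii  (last char: 'i')
  sorted[9] = oiaea$iioa  (last char: 'a')
Last column: aeioao$iia
Original string S is at sorted index 6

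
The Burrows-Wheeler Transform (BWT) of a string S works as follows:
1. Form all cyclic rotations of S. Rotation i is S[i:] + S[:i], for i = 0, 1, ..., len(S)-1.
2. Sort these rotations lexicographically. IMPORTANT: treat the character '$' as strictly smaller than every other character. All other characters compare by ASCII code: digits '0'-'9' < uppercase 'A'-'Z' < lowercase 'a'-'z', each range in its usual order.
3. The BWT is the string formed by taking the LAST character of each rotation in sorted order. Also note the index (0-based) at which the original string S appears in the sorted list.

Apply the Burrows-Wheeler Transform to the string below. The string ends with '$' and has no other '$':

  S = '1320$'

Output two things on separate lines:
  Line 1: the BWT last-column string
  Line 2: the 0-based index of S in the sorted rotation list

Answer: 02$31
2

Derivation:
All 5 rotations (rotation i = S[i:]+S[:i]):
  rot[0] = 1320$
  rot[1] = 320$1
  rot[2] = 20$13
  rot[3] = 0$132
  rot[4] = $1320
Sorted (with $ < everything):
  sorted[0] = $1320  (last char: '0')
  sorted[1] = 0$132  (last char: '2')
  sorted[2] = 1320$  (last char: '$')
  sorted[3] = 20$13  (last char: '3')
  sorted[4] = 320$1  (last char: '1')
Last column: 02$31
Original string S is at sorted index 2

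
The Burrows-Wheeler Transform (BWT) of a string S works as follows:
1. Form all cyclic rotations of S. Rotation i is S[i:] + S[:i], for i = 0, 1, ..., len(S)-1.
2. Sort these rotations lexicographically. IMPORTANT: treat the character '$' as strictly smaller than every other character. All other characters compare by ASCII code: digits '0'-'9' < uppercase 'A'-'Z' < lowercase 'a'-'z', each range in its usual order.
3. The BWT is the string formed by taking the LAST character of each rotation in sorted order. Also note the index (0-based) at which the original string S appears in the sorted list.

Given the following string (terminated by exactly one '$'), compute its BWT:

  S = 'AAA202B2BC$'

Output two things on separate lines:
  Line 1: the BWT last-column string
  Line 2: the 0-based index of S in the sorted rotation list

Answer: C2A0BAA$22B
7

Derivation:
All 11 rotations (rotation i = S[i:]+S[:i]):
  rot[0] = AAA202B2BC$
  rot[1] = AA202B2BC$A
  rot[2] = A202B2BC$AA
  rot[3] = 202B2BC$AAA
  rot[4] = 02B2BC$AAA2
  rot[5] = 2B2BC$AAA20
  rot[6] = B2BC$AAA202
  rot[7] = 2BC$AAA202B
  rot[8] = BC$AAA202B2
  rot[9] = C$AAA202B2B
  rot[10] = $AAA202B2BC
Sorted (with $ < everything):
  sorted[0] = $AAA202B2BC  (last char: 'C')
  sorted[1] = 02B2BC$AAA2  (last char: '2')
  sorted[2] = 202B2BC$AAA  (last char: 'A')
  sorted[3] = 2B2BC$AAA20  (last char: '0')
  sorted[4] = 2BC$AAA202B  (last char: 'B')
  sorted[5] = A202B2BC$AA  (last char: 'A')
  sorted[6] = AA202B2BC$A  (last char: 'A')
  sorted[7] = AAA202B2BC$  (last char: '$')
  sorted[8] = B2BC$AAA202  (last char: '2')
  sorted[9] = BC$AAA202B2  (last char: '2')
  sorted[10] = C$AAA202B2B  (last char: 'B')
Last column: C2A0BAA$22B
Original string S is at sorted index 7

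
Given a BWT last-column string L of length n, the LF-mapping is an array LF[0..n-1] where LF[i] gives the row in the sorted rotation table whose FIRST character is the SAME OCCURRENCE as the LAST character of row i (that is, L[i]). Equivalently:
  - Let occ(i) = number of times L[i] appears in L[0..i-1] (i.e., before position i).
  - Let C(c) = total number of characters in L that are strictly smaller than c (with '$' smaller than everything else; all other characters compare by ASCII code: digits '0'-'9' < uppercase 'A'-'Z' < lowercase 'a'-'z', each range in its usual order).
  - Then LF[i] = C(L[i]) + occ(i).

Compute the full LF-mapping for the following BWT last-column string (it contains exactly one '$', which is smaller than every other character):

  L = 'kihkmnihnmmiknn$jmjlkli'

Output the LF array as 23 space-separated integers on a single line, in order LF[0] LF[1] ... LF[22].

Answer: 9 3 1 10 15 19 4 2 20 16 17 5 11 21 22 0 7 18 8 13 12 14 6

Derivation:
Char counts: '$':1, 'h':2, 'i':4, 'j':2, 'k':4, 'l':2, 'm':4, 'n':4
C (first-col start): C('$')=0, C('h')=1, C('i')=3, C('j')=7, C('k')=9, C('l')=13, C('m')=15, C('n')=19
L[0]='k': occ=0, LF[0]=C('k')+0=9+0=9
L[1]='i': occ=0, LF[1]=C('i')+0=3+0=3
L[2]='h': occ=0, LF[2]=C('h')+0=1+0=1
L[3]='k': occ=1, LF[3]=C('k')+1=9+1=10
L[4]='m': occ=0, LF[4]=C('m')+0=15+0=15
L[5]='n': occ=0, LF[5]=C('n')+0=19+0=19
L[6]='i': occ=1, LF[6]=C('i')+1=3+1=4
L[7]='h': occ=1, LF[7]=C('h')+1=1+1=2
L[8]='n': occ=1, LF[8]=C('n')+1=19+1=20
L[9]='m': occ=1, LF[9]=C('m')+1=15+1=16
L[10]='m': occ=2, LF[10]=C('m')+2=15+2=17
L[11]='i': occ=2, LF[11]=C('i')+2=3+2=5
L[12]='k': occ=2, LF[12]=C('k')+2=9+2=11
L[13]='n': occ=2, LF[13]=C('n')+2=19+2=21
L[14]='n': occ=3, LF[14]=C('n')+3=19+3=22
L[15]='$': occ=0, LF[15]=C('$')+0=0+0=0
L[16]='j': occ=0, LF[16]=C('j')+0=7+0=7
L[17]='m': occ=3, LF[17]=C('m')+3=15+3=18
L[18]='j': occ=1, LF[18]=C('j')+1=7+1=8
L[19]='l': occ=0, LF[19]=C('l')+0=13+0=13
L[20]='k': occ=3, LF[20]=C('k')+3=9+3=12
L[21]='l': occ=1, LF[21]=C('l')+1=13+1=14
L[22]='i': occ=3, LF[22]=C('i')+3=3+3=6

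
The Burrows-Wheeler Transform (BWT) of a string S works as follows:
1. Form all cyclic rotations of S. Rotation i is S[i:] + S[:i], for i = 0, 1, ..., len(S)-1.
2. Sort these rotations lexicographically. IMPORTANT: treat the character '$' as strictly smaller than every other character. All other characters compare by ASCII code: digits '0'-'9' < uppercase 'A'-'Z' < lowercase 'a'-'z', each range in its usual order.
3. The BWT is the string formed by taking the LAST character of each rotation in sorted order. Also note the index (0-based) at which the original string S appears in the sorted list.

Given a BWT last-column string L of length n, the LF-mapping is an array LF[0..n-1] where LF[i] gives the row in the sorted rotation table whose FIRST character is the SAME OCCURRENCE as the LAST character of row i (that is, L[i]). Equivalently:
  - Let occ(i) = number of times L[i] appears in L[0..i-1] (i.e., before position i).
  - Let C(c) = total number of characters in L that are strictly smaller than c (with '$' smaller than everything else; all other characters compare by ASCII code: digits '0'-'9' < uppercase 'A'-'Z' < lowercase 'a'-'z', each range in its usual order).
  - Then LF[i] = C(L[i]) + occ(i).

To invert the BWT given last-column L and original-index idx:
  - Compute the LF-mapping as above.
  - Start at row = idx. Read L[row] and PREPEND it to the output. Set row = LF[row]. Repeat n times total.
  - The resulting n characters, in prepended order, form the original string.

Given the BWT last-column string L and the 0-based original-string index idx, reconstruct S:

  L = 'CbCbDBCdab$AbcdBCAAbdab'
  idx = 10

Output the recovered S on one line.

LF mapping: 6 13 7 14 10 4 8 20 11 15 0 1 16 19 21 5 9 2 3 17 22 12 18
Walk LF starting at row 10, prepending L[row]:
  step 1: row=10, L[10]='$', prepend. Next row=LF[10]=0
  step 2: row=0, L[0]='C', prepend. Next row=LF[0]=6
  step 3: row=6, L[6]='C', prepend. Next row=LF[6]=8
  step 4: row=8, L[8]='a', prepend. Next row=LF[8]=11
  step 5: row=11, L[11]='A', prepend. Next row=LF[11]=1
  step 6: row=1, L[1]='b', prepend. Next row=LF[1]=13
  step 7: row=13, L[13]='c', prepend. Next row=LF[13]=19
  step 8: row=19, L[19]='b', prepend. Next row=LF[19]=17
  step 9: row=17, L[17]='A', prepend. Next row=LF[17]=2
  step 10: row=2, L[2]='C', prepend. Next row=LF[2]=7
  step 11: row=7, L[7]='d', prepend. Next row=LF[7]=20
  step 12: row=20, L[20]='d', prepend. Next row=LF[20]=22
  step 13: row=22, L[22]='b', prepend. Next row=LF[22]=18
  step 14: row=18, L[18]='A', prepend. Next row=LF[18]=3
  step 15: row=3, L[3]='b', prepend. Next row=LF[3]=14
  step 16: row=14, L[14]='d', prepend. Next row=LF[14]=21
  step 17: row=21, L[21]='a', prepend. Next row=LF[21]=12
  step 18: row=12, L[12]='b', prepend. Next row=LF[12]=16
  step 19: row=16, L[16]='C', prepend. Next row=LF[16]=9
  step 20: row=9, L[9]='b', prepend. Next row=LF[9]=15
  step 21: row=15, L[15]='B', prepend. Next row=LF[15]=5
  step 22: row=5, L[5]='B', prepend. Next row=LF[5]=4
  step 23: row=4, L[4]='D', prepend. Next row=LF[4]=10
Reversed output: DBBbCbadbAbddCAbcbAaCC$

Answer: DBBbCbadbAbddCAbcbAaCC$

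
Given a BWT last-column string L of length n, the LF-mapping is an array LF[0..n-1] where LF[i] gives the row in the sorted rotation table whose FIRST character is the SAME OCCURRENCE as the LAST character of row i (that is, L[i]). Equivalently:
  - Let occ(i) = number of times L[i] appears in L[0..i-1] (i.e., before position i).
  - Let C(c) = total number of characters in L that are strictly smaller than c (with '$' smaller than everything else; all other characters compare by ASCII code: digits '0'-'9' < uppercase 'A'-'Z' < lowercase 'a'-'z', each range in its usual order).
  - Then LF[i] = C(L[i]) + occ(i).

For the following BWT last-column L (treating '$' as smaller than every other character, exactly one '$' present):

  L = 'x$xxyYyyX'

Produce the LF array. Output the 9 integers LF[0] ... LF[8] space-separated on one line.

Answer: 3 0 4 5 6 2 7 8 1

Derivation:
Char counts: '$':1, 'X':1, 'Y':1, 'x':3, 'y':3
C (first-col start): C('$')=0, C('X')=1, C('Y')=2, C('x')=3, C('y')=6
L[0]='x': occ=0, LF[0]=C('x')+0=3+0=3
L[1]='$': occ=0, LF[1]=C('$')+0=0+0=0
L[2]='x': occ=1, LF[2]=C('x')+1=3+1=4
L[3]='x': occ=2, LF[3]=C('x')+2=3+2=5
L[4]='y': occ=0, LF[4]=C('y')+0=6+0=6
L[5]='Y': occ=0, LF[5]=C('Y')+0=2+0=2
L[6]='y': occ=1, LF[6]=C('y')+1=6+1=7
L[7]='y': occ=2, LF[7]=C('y')+2=6+2=8
L[8]='X': occ=0, LF[8]=C('X')+0=1+0=1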